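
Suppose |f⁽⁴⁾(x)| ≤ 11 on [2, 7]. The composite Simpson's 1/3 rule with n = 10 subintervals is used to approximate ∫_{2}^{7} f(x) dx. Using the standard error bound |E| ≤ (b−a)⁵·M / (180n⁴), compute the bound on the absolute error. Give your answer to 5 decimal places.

0.01910

|E| ≤ (5)⁵·11 / (180·10⁴) = 34375/1800000 = 0.01910.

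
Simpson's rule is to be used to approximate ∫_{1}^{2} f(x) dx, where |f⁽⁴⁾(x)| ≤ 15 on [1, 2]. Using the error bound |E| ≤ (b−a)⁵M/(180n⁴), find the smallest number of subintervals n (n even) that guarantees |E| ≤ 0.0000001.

Need 15/(180n⁴) ≤ 0.0000001.
n⁴ ≥ 15/(180·0.0000001) = 833333 ⇒ n ≥ 30.2138, so the smallest even n is 32. (n must be even for Simpson's rule.)

32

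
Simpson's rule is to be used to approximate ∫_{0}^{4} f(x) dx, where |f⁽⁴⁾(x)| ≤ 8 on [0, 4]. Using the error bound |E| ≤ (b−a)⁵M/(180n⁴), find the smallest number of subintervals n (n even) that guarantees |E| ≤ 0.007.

10

Need 8192/(180n⁴) ≤ 0.007.
n⁴ ≥ 8192/(180·0.007) = 6501.59 ⇒ n ≥ 8.9796, so the smallest even n is 10. (n must be even for Simpson's rule.)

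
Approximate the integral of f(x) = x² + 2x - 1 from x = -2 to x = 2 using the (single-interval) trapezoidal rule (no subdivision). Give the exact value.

T = (b−a)/2 · [f(-2) + f(2)] = 2·[(-1) + 7] = 12.

12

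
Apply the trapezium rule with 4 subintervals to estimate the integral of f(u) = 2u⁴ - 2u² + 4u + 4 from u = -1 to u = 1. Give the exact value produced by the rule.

h = (1 − (-1))/4 = 0.5.
Nodes u₀,…,u₄ = -1, -0.5, 0, 0.5, 1.
f(u) = 2u⁴ - 2u² + 4u + 4: f₀=0, f₁=1.625, f₂=4, f₃=5.625, f₄=8.
(h/2)·[f₀ + 2f₁ + 2f₂ + 2f₃ + f₄] = 0.25·(30.5) = 7.625.

7.625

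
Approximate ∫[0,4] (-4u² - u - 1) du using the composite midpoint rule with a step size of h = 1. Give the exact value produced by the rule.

-96

h = (4 − 0)/4 = 1.
Midpoints m₁,…,m₄ = 0.5, 1.5, 2.5, 3.5.
f(m₁)=-2.5, f(m₂)=-11.5, f(m₃)=-28.5, f(m₄)=-53.5.
h·[f(m₁) + f(m₂) + f(m₃) + f(m₄)] = 1·(-96) = -96.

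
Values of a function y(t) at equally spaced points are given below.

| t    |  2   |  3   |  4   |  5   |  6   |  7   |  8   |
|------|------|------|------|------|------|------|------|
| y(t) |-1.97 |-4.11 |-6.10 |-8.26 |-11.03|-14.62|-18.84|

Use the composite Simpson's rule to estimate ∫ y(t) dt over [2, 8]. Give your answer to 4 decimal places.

-54.3433

h = 1, n = 6.
(h/3)·[y₀ + 4y₁ + 2y₂ + 4y₃ + 2y₄ + 4y₅ + y₆] = 0.333333·(-163.03) = -54.3433.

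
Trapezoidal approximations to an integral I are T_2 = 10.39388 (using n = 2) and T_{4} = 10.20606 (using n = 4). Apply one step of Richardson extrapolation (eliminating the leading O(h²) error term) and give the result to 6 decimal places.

10.143453

R = (4·T_{4} − T_2) / 3 = (4·10.20606 − 10.39388)/3 = (30.43036)/3 = 10.143453.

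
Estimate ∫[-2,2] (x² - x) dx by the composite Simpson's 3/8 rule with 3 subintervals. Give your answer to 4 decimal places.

5.3333

h = (2 − (-2))/3 = 1.333333.
Nodes x₀,…,x₃ = -2, -0.666667, 0.666667, 2.
f(x) = x² - x: f₀=6, f₁=1.111111, f₂=-0.222222, f₃=2.
(3h/8)·[f₀ + 3f₁ + 3f₂ + f₃] = 0.5·(10.666667) = 5.3333.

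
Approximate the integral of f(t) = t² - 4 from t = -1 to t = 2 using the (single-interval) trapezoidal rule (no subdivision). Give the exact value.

-4.5

T = (b−a)/2 · [f(-1) + f(2)] = 1.5·[(-3) + 0] = -4.5.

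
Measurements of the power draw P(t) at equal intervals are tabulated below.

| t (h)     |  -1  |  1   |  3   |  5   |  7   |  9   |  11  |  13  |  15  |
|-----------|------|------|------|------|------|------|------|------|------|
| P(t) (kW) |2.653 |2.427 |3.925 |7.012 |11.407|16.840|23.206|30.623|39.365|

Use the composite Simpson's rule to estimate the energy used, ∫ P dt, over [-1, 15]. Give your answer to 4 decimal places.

231.1347

h = 2, n = 8.
(h/3)·[y₀ + 4y₁ + 2y₂ + 4y₃ + 2y₄ + 4y₅ + 2y₆ + 4y₇ + y₈] = 0.666667·(346.702) = 231.1347.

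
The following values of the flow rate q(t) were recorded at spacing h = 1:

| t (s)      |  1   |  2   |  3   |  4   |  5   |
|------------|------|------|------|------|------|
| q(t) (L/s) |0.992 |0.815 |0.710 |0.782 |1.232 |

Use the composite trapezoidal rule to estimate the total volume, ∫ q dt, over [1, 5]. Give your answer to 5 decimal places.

3.41900

h = 1, n = 4.
(h/2)·[y₀ + 2y₁ + 2y₂ + 2y₃ + y₄] = 0.5·(6.838) = 3.41900.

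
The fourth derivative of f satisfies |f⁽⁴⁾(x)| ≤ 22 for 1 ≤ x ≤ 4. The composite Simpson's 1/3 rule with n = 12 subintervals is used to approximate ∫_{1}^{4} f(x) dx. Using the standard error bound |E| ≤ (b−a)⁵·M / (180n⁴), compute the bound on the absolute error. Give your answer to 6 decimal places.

0.001432

|E| ≤ (3)⁵·22 / (180·12⁴) = 5346/3732480 = 0.001432.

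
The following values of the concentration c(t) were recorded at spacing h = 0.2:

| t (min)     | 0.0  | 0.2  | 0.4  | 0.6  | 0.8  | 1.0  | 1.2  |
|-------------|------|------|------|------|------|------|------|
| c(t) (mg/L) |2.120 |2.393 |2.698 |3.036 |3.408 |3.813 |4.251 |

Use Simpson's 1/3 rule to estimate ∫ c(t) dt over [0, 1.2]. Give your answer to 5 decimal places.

3.70340

h = 0.2, n = 6.
(h/3)·[y₀ + 4y₁ + 2y₂ + 4y₃ + 2y₄ + 4y₅ + y₆] = 0.066667·(55.551) = 3.70340.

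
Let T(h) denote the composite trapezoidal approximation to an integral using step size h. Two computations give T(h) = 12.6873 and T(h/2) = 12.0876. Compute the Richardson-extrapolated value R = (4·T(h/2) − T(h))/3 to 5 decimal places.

R = (4·T(h/2) − T(h)) / 3 = (4·12.0876 − 12.6873)/3 = (35.6631)/3 = 11.88770.

11.88770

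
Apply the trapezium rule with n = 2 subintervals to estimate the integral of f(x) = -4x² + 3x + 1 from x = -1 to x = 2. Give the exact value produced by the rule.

-9

h = (2 − (-1))/2 = 1.5.
Nodes x₀,…,x₂ = -1, 0.5, 2.
f(x) = -4x² + 3x + 1: f₀=-6, f₁=1.5, f₂=-9.
(h/2)·[f₀ + 2f₁ + f₂] = 0.75·(-12) = -9.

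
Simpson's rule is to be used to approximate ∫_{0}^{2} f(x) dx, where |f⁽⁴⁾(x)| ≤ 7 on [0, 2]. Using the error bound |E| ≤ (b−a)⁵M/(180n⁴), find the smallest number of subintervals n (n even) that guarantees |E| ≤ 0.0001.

12

Need 224/(180n⁴) ≤ 0.0001.
n⁴ ≥ 224/(180·0.0001) = 12444.4 ⇒ n ≥ 10.5619, so the smallest even n is 12. (n must be even for Simpson's rule.)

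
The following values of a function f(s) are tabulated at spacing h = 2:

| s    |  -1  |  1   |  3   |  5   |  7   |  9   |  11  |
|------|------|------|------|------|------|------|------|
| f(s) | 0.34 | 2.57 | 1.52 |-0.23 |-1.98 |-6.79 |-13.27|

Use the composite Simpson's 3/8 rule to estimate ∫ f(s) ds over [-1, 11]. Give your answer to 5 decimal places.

h = 2, n = 6.
(3h/8)·[y₀ + 3y₁ + 3y₂ + 2y₃ + 3y₄ + 3y₅ + y₆] = 0.75·(-27.43) = -20.57250.

-20.57250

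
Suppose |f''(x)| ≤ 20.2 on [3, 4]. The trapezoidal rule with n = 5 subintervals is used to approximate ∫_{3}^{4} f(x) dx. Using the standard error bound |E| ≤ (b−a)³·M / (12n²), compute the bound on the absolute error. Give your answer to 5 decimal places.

0.06733

|E| ≤ (1)³·20.2 / (12·5²) = 20.2/300 = 0.06733.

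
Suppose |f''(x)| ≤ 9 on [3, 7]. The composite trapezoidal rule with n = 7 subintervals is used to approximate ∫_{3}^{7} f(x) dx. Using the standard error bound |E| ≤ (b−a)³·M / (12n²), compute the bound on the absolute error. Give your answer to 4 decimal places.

|E| ≤ (4)³·9 / (12·7²) = 576/588 = 0.9796.

0.9796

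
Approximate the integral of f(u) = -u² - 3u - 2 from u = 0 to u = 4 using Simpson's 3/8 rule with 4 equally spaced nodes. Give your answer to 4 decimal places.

-53.3333

h = (4 − 0)/3 = 1.333333.
Nodes u₀,…,u₃ = 0, 1.333333, 2.666667, 4.
f(u) = -u² - 3u - 2: f₀=-2, f₁=-7.777778, f₂=-17.111111, f₃=-30.
(3h/8)·[f₀ + 3f₁ + 3f₂ + f₃] = 0.5·(-106.666667) = -53.3333.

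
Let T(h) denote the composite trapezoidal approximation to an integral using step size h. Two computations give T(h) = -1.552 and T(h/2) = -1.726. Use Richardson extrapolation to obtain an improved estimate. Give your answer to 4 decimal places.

-1.7840

R = (4·T(h/2) − T(h)) / 3 = (4·(-1.726) − (-1.552))/3 = (-5.352)/3 = -1.7840.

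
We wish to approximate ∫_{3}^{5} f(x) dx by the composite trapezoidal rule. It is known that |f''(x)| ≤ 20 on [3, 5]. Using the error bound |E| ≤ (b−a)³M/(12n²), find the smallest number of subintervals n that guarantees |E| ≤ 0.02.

Need 160/(12n²) ≤ 0.02.
n² ≥ 160/(12·0.02) = 666.667 ⇒ n ≥ 25.8199, so the smallest n is 26.

26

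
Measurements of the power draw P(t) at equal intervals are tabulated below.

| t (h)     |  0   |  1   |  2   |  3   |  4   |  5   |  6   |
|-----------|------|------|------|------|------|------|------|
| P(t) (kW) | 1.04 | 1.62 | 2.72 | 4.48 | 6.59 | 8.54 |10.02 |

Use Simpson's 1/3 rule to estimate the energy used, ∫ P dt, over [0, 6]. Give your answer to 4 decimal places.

29.4133

h = 1, n = 6.
(h/3)·[y₀ + 4y₁ + 2y₂ + 4y₃ + 2y₄ + 4y₅ + y₆] = 0.333333·(88.24) = 29.4133.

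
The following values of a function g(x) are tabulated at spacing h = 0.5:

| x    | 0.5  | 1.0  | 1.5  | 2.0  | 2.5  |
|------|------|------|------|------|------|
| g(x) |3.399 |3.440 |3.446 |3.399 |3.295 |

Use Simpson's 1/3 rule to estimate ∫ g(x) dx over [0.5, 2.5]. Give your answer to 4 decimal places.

6.8237

h = 0.5, n = 4.
(h/3)·[y₀ + 4y₁ + 2y₂ + 4y₃ + y₄] = 0.166667·(40.942) = 6.8237.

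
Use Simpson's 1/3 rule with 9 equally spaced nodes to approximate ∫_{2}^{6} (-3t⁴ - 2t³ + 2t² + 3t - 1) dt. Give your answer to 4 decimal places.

-5103.8333

h = (6 − 2)/8 = 0.5.
Nodes t₀,…,t₈ = 2, 2.5, 3, 3.5, 4, 4.5, 5, 5.5, 6.
f(t) = -3t⁴ - 2t³ + 2t² + 3t - 1: f₀=-51, f₁=-129.4375, f₂=-271, f₃=-501.9375, f₄=-853, f₅=-1359.4375, f₆=-2061, f₇=-3001.9375, f₈=-4231.
(h/3)·[f₀ + 4f₁ + 2f₂ + 4f₃ + 2f₄ + 4f₅ + 2f₆ + 4f₇ + f₈] = 0.166667·(-30623) = -5103.8333.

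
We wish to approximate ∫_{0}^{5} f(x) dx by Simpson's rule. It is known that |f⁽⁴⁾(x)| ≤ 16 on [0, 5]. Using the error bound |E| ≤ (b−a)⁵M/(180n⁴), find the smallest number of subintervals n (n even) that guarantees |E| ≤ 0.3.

6

Need 50000/(180n⁴) ≤ 0.3.
n⁴ ≥ 50000/(180·0.3) = 925.926 ⇒ n ≥ 5.5163, so the smallest even n is 6. (n must be even for Simpson's rule.)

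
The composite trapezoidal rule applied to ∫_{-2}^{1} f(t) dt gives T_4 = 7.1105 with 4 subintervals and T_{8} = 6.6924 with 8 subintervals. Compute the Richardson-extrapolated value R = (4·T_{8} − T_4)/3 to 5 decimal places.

6.55303

R = (4·T_{8} − T_4) / 3 = (4·6.6924 − 7.1105)/3 = (19.6591)/3 = 6.55303.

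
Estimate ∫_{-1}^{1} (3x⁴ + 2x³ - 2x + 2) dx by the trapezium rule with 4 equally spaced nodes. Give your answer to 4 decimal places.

6.0494

h = (1 − (-1))/3 = 0.666667.
Nodes x₀,…,x₃ = -1, -0.333333, 0.333333, 1.
f(x) = 3x⁴ + 2x³ - 2x + 2: f₀=5, f₁=2.629630, f₂=1.444444, f₃=5.
(h/2)·[f₀ + 2f₁ + 2f₂ + f₃] = 0.333333·(18.148148) = 6.0494.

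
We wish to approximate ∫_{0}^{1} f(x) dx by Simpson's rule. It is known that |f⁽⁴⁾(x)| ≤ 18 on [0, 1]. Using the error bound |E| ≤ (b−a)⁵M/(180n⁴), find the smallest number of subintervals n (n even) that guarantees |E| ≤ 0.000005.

Need 18/(180n⁴) ≤ 0.000005.
n⁴ ≥ 18/(180·0.000005) = 20000 ⇒ n ≥ 11.8921, so the smallest even n is 12. (n must be even for Simpson's rule.)

12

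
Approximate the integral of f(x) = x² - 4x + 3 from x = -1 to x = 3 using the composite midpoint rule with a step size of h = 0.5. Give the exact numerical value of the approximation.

5.25

h = (3 − (-1))/8 = 0.5.
Midpoints m₁,…,m₈ = -0.75, -0.25, 0.25, 0.75, 1.25, 1.75, 2.25, 2.75.
f(m₁)=6.5625, f(m₂)=4.0625, f(m₃)=2.0625, f(m₄)=0.5625, f(m₅)=-0.4375, f(m₆)=-0.9375, f(m₇)=-0.9375, f(m₈)=-0.4375.
h·[f(m₁) + f(m₂) + f(m₃) + f(m₄) + f(m₅) + f(m₆) + f(m₇) + f(m₈)] = 0.5·(10.5) = 5.25.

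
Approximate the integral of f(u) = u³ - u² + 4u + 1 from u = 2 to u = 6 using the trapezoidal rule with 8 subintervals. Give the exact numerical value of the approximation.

320.5

h = (6 − 2)/8 = 0.5.
Nodes u₀,…,u₈ = 2, 2.5, 3, 3.5, 4, 4.5, 5, 5.5, 6.
f(u) = u³ - u² + 4u + 1: f₀=13, f₁=20.375, f₂=31, f₃=45.625, f₄=65, f₅=89.875, f₆=121, f₇=159.125, f₈=205.
(h/2)·[f₀ + 2f₁ + 2f₂ + 2f₃ + 2f₄ + 2f₅ + 2f₆ + 2f₇ + f₈] = 0.25·(1282) = 320.5.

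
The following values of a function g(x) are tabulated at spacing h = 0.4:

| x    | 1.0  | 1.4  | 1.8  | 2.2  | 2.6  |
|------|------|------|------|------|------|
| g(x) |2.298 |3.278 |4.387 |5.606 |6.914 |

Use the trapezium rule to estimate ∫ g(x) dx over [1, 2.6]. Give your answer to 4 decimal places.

7.1508

h = 0.4, n = 4.
(h/2)·[y₀ + 2y₁ + 2y₂ + 2y₃ + y₄] = 0.2·(35.754) = 7.1508.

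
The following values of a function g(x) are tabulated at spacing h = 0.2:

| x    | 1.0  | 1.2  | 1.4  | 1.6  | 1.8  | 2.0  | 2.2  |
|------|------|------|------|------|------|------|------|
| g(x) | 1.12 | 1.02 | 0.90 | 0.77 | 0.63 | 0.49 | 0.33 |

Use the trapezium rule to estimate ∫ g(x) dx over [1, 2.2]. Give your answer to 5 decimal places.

0.90700

h = 0.2, n = 6.
(h/2)·[y₀ + 2y₁ + 2y₂ + 2y₃ + 2y₄ + 2y₅ + y₆] = 0.1·(9.07) = 0.90700.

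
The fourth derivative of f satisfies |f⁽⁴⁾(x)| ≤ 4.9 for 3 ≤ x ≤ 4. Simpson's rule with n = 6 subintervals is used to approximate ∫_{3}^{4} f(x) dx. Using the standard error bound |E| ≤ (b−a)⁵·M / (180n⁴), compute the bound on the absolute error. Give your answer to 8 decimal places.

0.00002100

|E| ≤ (1)⁵·4.9 / (180·6⁴) = 4.9/233280 = 0.00002100.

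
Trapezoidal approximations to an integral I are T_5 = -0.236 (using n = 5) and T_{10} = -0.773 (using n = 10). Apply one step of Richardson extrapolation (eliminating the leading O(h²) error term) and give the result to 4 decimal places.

-0.9520

R = (4·T_{10} − T_5) / 3 = (4·(-0.773) − (-0.236))/3 = (-2.856)/3 = -0.9520.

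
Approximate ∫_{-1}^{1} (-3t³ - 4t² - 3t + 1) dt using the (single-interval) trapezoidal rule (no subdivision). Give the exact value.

T = (b−a)/2 · [f(-1) + f(1)] = 1·[3 + (-9)] = -6.

-6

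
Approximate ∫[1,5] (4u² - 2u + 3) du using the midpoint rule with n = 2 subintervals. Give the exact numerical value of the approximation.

148

h = (5 − 1)/2 = 2.
Midpoints m₁,…,m₂ = 2, 4.
f(m₁)=15, f(m₂)=59.
h·[f(m₁) + f(m₂)] = 2·(74) = 148.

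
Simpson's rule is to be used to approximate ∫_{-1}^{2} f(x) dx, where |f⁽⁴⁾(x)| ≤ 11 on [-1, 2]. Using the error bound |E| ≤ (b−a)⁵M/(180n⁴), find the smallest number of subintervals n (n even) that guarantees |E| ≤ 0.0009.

12

Need 2673/(180n⁴) ≤ 0.0009.
n⁴ ≥ 2673/(180·0.0009) = 16500 ⇒ n ≥ 11.3337, so the smallest even n is 12. (n must be even for Simpson's rule.)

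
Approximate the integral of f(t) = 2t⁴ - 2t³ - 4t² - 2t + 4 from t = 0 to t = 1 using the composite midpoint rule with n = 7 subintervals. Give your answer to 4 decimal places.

1.5718

h = (1 − 0)/7 = 0.142857.
Midpoints m₁,…,m₇ = 0.071429, 0.214286, 0.357143, 0.5, 0.642857, 0.785714, 0.928571.
f(m₁)=3.836058, f(m₂)=3.372293, f(m₃)=2.716941, f(m₄)=1.875, f(m₅)=0.871460, f(m₆)=-0.248698, f(m₇)=-1.420502.
h·[f(m₁) + f(m₂) + f(m₃) + f(m₄) + f(m₅) + f(m₆) + f(m₇)] = 0.142857·(11.002551) = 1.5718.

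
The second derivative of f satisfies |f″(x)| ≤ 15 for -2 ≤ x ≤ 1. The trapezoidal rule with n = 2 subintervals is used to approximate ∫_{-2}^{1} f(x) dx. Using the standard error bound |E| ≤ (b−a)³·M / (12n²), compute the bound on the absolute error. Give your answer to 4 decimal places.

8.4375

|E| ≤ (3)³·15 / (12·2²) = 405/48 = 8.4375.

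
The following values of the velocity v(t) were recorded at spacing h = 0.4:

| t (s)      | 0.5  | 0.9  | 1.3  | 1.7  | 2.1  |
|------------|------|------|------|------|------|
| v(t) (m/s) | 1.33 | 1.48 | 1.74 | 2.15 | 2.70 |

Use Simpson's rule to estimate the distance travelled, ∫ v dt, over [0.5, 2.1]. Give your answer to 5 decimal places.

h = 0.4, n = 4.
(h/3)·[y₀ + 4y₁ + 2y₂ + 4y₃ + y₄] = 0.133333·(22.03) = 2.93733.

2.93733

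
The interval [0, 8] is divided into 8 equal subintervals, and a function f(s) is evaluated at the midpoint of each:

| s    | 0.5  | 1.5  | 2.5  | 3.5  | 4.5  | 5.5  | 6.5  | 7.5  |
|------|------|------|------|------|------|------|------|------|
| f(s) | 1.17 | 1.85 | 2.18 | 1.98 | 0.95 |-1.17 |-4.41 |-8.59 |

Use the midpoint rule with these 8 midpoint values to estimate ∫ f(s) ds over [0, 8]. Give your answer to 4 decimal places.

-6.0400

h = 1, n = 8.
h·[y(m₁) + y(m₂) + y(m₃) + y(m₄) + y(m₅) + y(m₆) + y(m₇) + y(m₈)] = 1·(-6.04) = -6.0400.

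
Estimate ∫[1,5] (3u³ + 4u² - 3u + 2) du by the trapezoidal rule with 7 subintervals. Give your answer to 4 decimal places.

h = (5 − 1)/7 = 0.571429.
Nodes u₀,…,u₇ = 1, 1.571429, 2.142857, 2.714286, 3.285714, 3.857143, 4.428571, 5.
f(u) = 3u³ + 4u² - 3u + 2: f₀=6, f₁=18.804665, f₂=43.457726, f₃=83.317784, f₄=141.743440, f₅=222.093294, f₆=327.725948, f₇=462.
(h/2)·[f₀ + 2f₁ + 2f₂ + 2f₃ + 2f₄ + 2f₅ + 2f₆ + f₇] = 0.285714·(2142.285714) = 612.0816.

612.0816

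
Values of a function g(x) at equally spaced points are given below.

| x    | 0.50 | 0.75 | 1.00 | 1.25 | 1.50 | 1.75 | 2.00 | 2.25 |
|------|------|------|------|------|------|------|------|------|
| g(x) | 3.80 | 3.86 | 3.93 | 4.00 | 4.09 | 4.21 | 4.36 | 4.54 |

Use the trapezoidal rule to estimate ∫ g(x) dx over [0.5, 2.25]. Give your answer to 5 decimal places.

7.15500

h = 0.25, n = 7.
(h/2)·[y₀ + 2y₁ + 2y₂ + 2y₃ + 2y₄ + 2y₅ + 2y₆ + y₇] = 0.125·(57.24) = 7.15500.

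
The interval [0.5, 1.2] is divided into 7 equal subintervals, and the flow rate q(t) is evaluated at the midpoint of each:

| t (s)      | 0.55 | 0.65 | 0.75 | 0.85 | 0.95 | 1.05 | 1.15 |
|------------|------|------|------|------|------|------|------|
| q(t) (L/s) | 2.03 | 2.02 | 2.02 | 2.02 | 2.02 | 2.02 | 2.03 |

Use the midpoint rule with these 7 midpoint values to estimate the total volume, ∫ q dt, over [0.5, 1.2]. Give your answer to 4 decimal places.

1.4160

h = 0.1, n = 7.
h·[y(m₁) + y(m₂) + y(m₃) + y(m₄) + y(m₅) + y(m₆) + y(m₇)] = 0.1·(14.16) = 1.4160.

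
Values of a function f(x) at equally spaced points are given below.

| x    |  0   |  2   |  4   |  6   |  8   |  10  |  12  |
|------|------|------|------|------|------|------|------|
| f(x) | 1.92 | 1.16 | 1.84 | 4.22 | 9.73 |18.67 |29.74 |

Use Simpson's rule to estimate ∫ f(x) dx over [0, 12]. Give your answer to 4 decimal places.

100.6667

h = 2, n = 6.
(h/3)·[y₀ + 4y₁ + 2y₂ + 4y₃ + 2y₄ + 4y₅ + y₆] = 0.666667·(151.00) = 100.6667.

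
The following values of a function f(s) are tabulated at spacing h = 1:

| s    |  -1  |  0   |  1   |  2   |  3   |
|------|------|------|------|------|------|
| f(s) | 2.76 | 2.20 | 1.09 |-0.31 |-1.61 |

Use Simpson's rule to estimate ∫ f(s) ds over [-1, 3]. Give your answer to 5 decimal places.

h = 1, n = 4.
(h/3)·[y₀ + 4y₁ + 2y₂ + 4y₃ + y₄] = 0.333333·(10.89) = 3.63000.

3.63000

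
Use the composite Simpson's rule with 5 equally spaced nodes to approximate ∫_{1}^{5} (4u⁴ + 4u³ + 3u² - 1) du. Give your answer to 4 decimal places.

3245.3333

h = (5 − 1)/4 = 1.
Nodes u₀,…,u₄ = 1, 2, 3, 4, 5.
f(u) = 4u⁴ + 4u³ + 3u² - 1: f₀=10, f₁=107, f₂=458, f₃=1327, f₄=3074.
(h/3)·[f₀ + 4f₁ + 2f₂ + 4f₃ + f₄] = 0.333333·(9736) = 3245.3333.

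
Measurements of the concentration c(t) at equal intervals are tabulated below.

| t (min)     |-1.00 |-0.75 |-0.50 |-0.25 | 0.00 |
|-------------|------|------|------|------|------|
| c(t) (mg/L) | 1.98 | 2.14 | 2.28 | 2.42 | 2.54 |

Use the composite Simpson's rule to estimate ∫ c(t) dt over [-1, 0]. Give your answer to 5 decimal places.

h = 0.25, n = 4.
(h/3)·[y₀ + 4y₁ + 2y₂ + 4y₃ + y₄] = 0.083333·(27.32) = 2.27667.

2.27667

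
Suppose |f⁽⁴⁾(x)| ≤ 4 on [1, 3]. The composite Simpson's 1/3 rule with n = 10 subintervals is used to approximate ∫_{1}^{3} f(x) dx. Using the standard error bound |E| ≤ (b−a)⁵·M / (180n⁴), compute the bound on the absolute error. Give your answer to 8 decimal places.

|E| ≤ (2)⁵·4 / (180·10⁴) = 128/1800000 = 0.00007111.

0.00007111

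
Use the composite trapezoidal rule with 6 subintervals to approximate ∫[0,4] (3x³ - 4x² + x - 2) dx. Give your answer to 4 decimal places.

110.8148

h = (4 − 0)/6 = 0.666667.
Nodes x₀,…,x₆ = 0, 0.666667, 1.333333, 2, 2.666667, 3.333333, 4.
f(x) = 3x³ - 4x² + x - 2: f₀=-2, f₁=-2.222222, f₂=-0.666667, f₃=8, f₄=29.111111, f₅=68, f₆=130.
(h/2)·[f₀ + 2f₁ + 2f₂ + 2f₃ + 2f₄ + 2f₅ + f₆] = 0.333333·(332.444444) = 110.8148.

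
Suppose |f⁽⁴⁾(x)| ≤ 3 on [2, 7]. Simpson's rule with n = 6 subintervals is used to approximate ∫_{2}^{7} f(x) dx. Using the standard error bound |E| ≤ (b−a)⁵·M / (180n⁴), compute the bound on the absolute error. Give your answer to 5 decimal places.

|E| ≤ (5)⁵·3 / (180·6⁴) = 9375/233280 = 0.04019.

0.04019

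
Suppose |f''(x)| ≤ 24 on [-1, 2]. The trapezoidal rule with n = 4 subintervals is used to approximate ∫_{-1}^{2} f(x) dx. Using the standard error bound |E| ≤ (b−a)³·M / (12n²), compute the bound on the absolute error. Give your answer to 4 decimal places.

3.3750

|E| ≤ (3)³·24 / (12·4²) = 648/192 = 3.3750.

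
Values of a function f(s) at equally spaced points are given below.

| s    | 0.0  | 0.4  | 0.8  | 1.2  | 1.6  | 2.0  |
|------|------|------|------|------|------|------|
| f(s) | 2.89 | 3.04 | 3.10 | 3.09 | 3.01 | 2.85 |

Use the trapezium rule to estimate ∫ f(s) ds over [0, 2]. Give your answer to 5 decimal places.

h = 0.4, n = 5.
(h/2)·[y₀ + 2y₁ + 2y₂ + 2y₃ + 2y₄ + y₅] = 0.2·(30.22) = 6.04400.

6.04400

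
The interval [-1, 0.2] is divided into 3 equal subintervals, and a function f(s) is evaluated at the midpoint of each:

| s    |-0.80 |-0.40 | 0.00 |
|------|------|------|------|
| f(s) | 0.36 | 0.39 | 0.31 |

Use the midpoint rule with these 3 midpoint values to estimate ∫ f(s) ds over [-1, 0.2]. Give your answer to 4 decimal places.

0.4240

h = 0.4, n = 3.
h·[y(m₁) + y(m₂) + y(m₃)] = 0.4·(1.06) = 0.4240.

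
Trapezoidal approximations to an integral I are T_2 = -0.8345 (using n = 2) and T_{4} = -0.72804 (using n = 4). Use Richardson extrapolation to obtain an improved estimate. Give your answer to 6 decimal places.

R = (4·T_{4} − T_2) / 3 = (4·(-0.72804) − (-0.8345))/3 = (-2.07766)/3 = -0.692553.

-0.692553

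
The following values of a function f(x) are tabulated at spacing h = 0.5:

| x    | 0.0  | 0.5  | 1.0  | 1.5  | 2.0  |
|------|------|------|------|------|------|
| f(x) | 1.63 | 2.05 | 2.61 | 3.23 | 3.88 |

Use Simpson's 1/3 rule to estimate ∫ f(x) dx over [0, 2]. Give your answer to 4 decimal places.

5.3083

h = 0.5, n = 4.
(h/3)·[y₀ + 4y₁ + 2y₂ + 4y₃ + y₄] = 0.166667·(31.85) = 5.3083.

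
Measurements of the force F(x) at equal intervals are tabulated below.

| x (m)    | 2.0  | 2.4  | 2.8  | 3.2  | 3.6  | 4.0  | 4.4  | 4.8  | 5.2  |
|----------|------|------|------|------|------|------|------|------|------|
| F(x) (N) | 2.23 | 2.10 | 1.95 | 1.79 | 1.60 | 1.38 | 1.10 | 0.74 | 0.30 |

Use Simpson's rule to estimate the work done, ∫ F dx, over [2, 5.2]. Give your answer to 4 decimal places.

4.7827

h = 0.4, n = 8.
(h/3)·[y₀ + 4y₁ + 2y₂ + 4y₃ + 2y₄ + 4y₅ + 2y₆ + 4y₇ + y₈] = 0.133333·(35.87) = 4.7827.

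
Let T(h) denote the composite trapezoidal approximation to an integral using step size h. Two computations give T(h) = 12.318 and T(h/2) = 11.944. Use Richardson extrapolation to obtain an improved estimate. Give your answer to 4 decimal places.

R = (4·T(h/2) − T(h)) / 3 = (4·11.944 − 12.318)/3 = (35.458)/3 = 11.8193.

11.8193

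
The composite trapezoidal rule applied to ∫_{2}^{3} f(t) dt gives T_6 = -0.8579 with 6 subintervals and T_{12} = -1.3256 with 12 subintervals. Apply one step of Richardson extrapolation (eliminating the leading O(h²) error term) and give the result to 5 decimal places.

R = (4·T_{12} − T_6) / 3 = (4·(-1.3256) − (-0.8579))/3 = (-4.4445)/3 = -1.48150.

-1.48150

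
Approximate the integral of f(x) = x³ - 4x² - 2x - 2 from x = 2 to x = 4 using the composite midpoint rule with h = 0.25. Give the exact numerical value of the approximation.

h = (4 − 2)/8 = 0.25.
Midpoints m₁,…,m₈ = 2.125, 2.375, 2.625, 2.875, 3.125, 3.375, 3.625, 3.875.
f(m₁)=-14.716796875, f(m₂)=-15.916015625, f(m₃)=-16.724609375, f(m₄)=-17.048828125, f(m₅)=-16.794921875, f(m₆)=-15.869140625, f(m₇)=-14.177734375, f(m₈)=-11.626953125.
h·[f(m₁) + f(m₂) + f(m₃) + f(m₄) + f(m₅) + f(m₆) + f(m₇) + f(m₈)] = 0.25·(-122.875) = -30.71875.

-30.71875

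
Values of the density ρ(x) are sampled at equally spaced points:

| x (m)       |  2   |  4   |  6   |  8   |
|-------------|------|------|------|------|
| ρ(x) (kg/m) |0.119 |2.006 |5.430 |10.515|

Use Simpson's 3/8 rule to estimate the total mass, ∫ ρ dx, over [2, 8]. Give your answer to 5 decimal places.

h = 2, n = 3.
(3h/8)·[y₀ + 3y₁ + 3y₂ + y₃] = 0.75·(32.942) = 24.70650.

24.70650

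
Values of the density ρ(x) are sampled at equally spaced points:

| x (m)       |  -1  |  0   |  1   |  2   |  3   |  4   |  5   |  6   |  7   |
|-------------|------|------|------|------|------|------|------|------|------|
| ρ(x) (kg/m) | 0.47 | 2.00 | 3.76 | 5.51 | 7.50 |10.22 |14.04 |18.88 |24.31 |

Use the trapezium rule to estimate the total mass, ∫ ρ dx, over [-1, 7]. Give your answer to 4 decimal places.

h = 1, n = 8.
(h/2)·[y₀ + 2y₁ + 2y₂ + 2y₃ + 2y₄ + 2y₅ + 2y₆ + 2y₇ + y₈] = 0.5·(148.60) = 74.3000.

74.3000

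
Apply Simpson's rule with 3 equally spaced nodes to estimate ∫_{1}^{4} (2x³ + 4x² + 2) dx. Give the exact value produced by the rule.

h = (4 − 1)/2 = 1.5.
Nodes x₀,…,x₂ = 1, 2.5, 4.
f(x) = 2x³ + 4x² + 2: f₀=8, f₁=58.25, f₂=194.
(h/3)·[f₀ + 4f₁ + f₂] = 0.5·(435) = 217.5.

217.5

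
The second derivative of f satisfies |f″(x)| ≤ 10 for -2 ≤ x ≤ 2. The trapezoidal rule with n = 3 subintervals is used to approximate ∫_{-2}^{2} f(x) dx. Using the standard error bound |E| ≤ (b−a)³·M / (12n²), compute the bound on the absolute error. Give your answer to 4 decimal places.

|E| ≤ (4)³·10 / (12·3²) = 640/108 = 5.9259.

5.9259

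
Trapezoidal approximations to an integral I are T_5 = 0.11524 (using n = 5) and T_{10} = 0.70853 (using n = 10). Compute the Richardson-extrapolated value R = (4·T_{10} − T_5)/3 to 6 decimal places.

R = (4·T_{10} − T_5) / 3 = (4·0.70853 − 0.11524)/3 = (2.71888)/3 = 0.906293.

0.906293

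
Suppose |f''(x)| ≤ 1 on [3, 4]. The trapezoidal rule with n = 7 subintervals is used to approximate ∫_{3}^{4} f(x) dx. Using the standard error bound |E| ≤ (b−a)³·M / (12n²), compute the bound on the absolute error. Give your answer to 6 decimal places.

0.001701

|E| ≤ (1)³·1 / (12·7²) = 1/588 = 0.001701.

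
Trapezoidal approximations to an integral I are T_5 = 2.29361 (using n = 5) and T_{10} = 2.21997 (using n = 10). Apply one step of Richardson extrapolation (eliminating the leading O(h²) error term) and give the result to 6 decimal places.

R = (4·T_{10} − T_5) / 3 = (4·2.21997 − 2.29361)/3 = (6.58627)/3 = 2.195423.

2.195423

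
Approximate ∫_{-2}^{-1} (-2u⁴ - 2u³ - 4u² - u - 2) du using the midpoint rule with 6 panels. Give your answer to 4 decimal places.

-14.6801

h = (-1 − (-2))/6 = 0.166667.
Midpoints m₁,…,m₆ = -1.916667, -1.75, -1.583333, -1.416667, -1.25, -1.083333.
f(m₁)=-27.686439, f(m₂)=-20.5390625, f(m₃)=-15.075328, f(m₄)=-10.980421, f(m₅)=-7.9765625, f(m₆)=-5.823013.
h·[f(m₁) + f(m₂) + f(m₃) + f(m₄) + f(m₅) + f(m₆)] = 0.166667·(-88.080826) = -14.6801.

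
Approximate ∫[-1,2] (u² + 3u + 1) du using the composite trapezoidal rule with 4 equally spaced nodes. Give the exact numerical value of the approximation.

h = (2 − (-1))/3 = 1.
Nodes u₀,…,u₃ = -1, 0, 1, 2.
f(u) = u² + 3u + 1: f₀=-1, f₁=1, f₂=5, f₃=11.
(h/2)·[f₀ + 2f₁ + 2f₂ + f₃] = 0.5·(22) = 11.

11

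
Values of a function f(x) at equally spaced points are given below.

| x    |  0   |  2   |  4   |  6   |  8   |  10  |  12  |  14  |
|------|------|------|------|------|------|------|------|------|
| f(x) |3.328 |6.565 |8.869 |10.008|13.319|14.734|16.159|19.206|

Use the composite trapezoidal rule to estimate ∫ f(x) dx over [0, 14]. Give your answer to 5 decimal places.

161.84200

h = 2, n = 7.
(h/2)·[y₀ + 2y₁ + 2y₂ + 2y₃ + 2y₄ + 2y₅ + 2y₆ + y₇] = 1·(161.842) = 161.84200.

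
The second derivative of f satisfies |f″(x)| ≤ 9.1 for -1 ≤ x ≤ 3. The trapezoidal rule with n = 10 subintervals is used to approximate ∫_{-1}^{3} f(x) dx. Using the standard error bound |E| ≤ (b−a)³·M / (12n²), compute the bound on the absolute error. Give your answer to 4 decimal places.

0.4853

|E| ≤ (4)³·9.1 / (12·10²) = 582.4/1200 = 0.4853.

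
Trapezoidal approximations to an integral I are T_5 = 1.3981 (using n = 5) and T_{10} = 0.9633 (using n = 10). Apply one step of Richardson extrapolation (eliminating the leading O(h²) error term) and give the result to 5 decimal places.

0.81837

R = (4·T_{10} − T_5) / 3 = (4·0.9633 − 1.3981)/3 = (2.4551)/3 = 0.81837.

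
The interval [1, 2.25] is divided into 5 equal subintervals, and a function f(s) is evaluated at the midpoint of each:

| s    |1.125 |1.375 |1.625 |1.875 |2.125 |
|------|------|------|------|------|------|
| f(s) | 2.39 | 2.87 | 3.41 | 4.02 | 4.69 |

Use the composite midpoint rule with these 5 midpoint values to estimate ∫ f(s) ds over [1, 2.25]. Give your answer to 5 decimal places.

h = 0.25, n = 5.
h·[y(m₁) + y(m₂) + y(m₃) + y(m₄) + y(m₅)] = 0.25·(17.38) = 4.34500.

4.34500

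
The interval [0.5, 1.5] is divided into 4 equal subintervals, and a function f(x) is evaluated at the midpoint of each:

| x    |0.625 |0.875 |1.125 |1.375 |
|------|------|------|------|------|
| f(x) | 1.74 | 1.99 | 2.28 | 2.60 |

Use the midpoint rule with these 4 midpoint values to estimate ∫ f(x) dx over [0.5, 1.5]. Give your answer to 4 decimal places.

2.1525

h = 0.25, n = 4.
h·[y(m₁) + y(m₂) + y(m₃) + y(m₄)] = 0.25·(8.61) = 2.1525.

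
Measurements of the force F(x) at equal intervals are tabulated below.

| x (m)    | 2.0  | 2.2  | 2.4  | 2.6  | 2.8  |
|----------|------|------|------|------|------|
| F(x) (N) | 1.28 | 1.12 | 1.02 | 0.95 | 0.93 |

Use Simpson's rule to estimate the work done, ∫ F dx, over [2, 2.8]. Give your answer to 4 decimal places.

0.8353

h = 0.2, n = 4.
(h/3)·[y₀ + 4y₁ + 2y₂ + 4y₃ + y₄] = 0.066667·(12.53) = 0.8353.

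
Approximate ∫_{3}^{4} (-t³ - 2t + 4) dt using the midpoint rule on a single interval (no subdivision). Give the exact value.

M = (b−a)·f(3.5) = 1·(-45.875) = -45.875.

-45.875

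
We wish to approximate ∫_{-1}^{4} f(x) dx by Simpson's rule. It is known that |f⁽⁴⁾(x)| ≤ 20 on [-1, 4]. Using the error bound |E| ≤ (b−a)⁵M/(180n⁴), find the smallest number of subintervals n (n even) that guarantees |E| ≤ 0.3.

Need 62500/(180n⁴) ≤ 0.3.
n⁴ ≥ 62500/(180·0.3) = 1157.41 ⇒ n ≥ 5.8327, so the smallest even n is 6. (n must be even for Simpson's rule.)

6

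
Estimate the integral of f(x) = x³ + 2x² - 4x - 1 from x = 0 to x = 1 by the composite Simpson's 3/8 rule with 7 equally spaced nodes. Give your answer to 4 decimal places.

-2.0833

h = (1 − 0)/6 = 0.166667.
Nodes x₀,…,x₆ = 0, 0.166667, 0.333333, 0.5, 0.666667, 0.833333, 1.
f(x) = x³ + 2x² - 4x - 1: f₀=-1, f₁=-1.606481, f₂=-2.074074, f₃=-2.375, f₄=-2.481481, f₅=-2.365741, f₆=-2.
(3h/8)·[f₀ + 3f₁ + 3f₂ + 2f₃ + 3f₄ + 3f₅ + f₆] = 0.0625·(-33.333333) = -2.0833.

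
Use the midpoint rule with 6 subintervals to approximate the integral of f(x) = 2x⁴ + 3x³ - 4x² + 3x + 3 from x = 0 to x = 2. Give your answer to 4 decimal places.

h = (2 − 0)/6 = 0.333333.
Midpoints m₁,…,m₆ = 0.166667, 0.5, 0.833333, 1.166667, 1.5, 1.833333.
f(m₁)=3.404321, f(m₂)=4, f(m₃)=5.422840, f(m₄)=9.524691, f(m₅)=18.75, f(m₆)=36.135802.
h·[f(m₁) + f(m₂) + f(m₃) + f(m₄) + f(m₅) + f(m₆)] = 0.333333·(77.237654) = 25.7459.

25.7459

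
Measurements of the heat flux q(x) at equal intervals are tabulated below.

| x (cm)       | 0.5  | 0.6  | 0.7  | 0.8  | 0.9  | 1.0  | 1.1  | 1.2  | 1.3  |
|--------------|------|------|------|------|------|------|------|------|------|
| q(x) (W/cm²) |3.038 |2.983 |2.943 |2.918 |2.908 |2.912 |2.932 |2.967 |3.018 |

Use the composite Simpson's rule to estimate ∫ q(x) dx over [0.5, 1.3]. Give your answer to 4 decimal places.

h = 0.1, n = 8.
(h/3)·[y₀ + 4y₁ + 2y₂ + 4y₃ + 2y₄ + 4y₅ + 2y₆ + 4y₇ + y₈] = 0.033333·(70.742) = 2.3581.

2.3581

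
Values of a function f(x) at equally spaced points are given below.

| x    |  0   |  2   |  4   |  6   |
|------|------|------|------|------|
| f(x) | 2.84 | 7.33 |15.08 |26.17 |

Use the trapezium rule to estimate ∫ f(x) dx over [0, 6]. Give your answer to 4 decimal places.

h = 2, n = 3.
(h/2)·[y₀ + 2y₁ + 2y₂ + y₃] = 1·(73.83) = 73.8300.

73.8300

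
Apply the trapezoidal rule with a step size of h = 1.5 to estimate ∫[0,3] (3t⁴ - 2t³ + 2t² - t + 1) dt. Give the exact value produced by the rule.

h = (3 − 0)/2 = 1.5.
Nodes t₀,…,t₂ = 0, 1.5, 3.
f(t) = 3t⁴ - 2t³ + 2t² - t + 1: f₀=1, f₁=12.4375, f₂=205.
(h/2)·[f₀ + 2f₁ + f₂] = 0.75·(230.875) = 173.15625.

173.15625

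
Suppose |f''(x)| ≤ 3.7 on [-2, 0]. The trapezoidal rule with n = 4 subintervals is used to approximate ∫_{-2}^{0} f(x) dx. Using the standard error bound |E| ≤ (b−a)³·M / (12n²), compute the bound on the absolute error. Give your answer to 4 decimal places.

|E| ≤ (2)³·3.7 / (12·4²) = 29.6/192 = 0.1542.

0.1542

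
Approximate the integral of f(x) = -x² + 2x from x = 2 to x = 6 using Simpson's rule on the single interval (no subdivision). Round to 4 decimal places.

-37.3333

S = (b−a)/6 · [f(2) + 4f(4) + f(6)] = 0.666667·[0 + 4·(-8) + (-24)] = -37.3333.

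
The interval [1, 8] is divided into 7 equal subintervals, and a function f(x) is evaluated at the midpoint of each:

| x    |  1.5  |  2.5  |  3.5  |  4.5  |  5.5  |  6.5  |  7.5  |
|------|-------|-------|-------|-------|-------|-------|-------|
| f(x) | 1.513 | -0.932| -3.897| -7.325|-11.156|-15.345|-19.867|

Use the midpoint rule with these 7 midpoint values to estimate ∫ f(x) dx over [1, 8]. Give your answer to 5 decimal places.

-57.00900

h = 1, n = 7.
h·[y(m₁) + y(m₂) + y(m₃) + y(m₄) + y(m₅) + y(m₆) + y(m₇)] = 1·(-57.009) = -57.00900.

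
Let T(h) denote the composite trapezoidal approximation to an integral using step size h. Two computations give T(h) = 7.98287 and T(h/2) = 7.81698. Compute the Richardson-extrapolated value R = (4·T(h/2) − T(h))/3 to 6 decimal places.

7.761683

R = (4·T(h/2) − T(h)) / 3 = (4·7.81698 − 7.98287)/3 = (23.28505)/3 = 7.761683.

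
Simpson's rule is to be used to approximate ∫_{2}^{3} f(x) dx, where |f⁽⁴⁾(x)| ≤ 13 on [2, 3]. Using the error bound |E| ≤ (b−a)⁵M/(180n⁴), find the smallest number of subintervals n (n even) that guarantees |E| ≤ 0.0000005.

Need 13/(180n⁴) ≤ 0.0000005.
n⁴ ≥ 13/(180·0.0000005) = 144444 ⇒ n ≥ 19.4951, so the smallest even n is 20. (n must be even for Simpson's rule.)

20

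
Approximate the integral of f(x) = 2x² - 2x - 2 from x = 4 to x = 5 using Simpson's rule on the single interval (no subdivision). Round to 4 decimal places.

29.6667

S = (b−a)/6 · [f(4) + 4f(4.5) + f(5)] = 0.166667·[22 + 4·29.5 + 38] = 29.6667.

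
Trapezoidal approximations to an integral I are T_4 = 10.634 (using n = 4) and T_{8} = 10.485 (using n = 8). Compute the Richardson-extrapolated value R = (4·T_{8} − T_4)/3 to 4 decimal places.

10.4353

R = (4·T_{8} − T_4) / 3 = (4·10.485 − 10.634)/3 = (31.306)/3 = 10.4353.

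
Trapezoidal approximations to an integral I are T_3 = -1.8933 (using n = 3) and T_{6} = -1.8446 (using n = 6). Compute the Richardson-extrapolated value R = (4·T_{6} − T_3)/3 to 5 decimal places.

-1.82837

R = (4·T_{6} − T_3) / 3 = (4·(-1.8446) − (-1.8933))/3 = (-5.4851)/3 = -1.82837.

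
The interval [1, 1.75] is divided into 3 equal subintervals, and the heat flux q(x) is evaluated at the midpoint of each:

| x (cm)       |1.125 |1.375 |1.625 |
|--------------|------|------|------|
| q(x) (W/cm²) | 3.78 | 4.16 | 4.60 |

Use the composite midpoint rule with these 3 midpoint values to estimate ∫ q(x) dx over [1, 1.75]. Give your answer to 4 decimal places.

h = 0.25, n = 3.
h·[y(m₁) + y(m₂) + y(m₃)] = 0.25·(12.54) = 3.1350.

3.1350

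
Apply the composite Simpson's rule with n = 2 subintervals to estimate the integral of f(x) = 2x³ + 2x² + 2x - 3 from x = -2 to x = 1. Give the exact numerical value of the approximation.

h = (1 − (-2))/2 = 1.5.
Nodes x₀,…,x₂ = -2, -0.5, 1.
f(x) = 2x³ + 2x² + 2x - 3: f₀=-15, f₁=-3.75, f₂=3.
(h/3)·[f₀ + 4f₁ + f₂] = 0.5·(-27) = -13.5.

-13.5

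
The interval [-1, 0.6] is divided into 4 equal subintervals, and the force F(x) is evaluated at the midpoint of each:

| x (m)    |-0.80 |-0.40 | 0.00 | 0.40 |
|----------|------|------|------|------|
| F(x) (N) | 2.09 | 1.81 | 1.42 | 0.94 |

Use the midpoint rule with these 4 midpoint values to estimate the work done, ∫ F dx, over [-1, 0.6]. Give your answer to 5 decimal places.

2.50400

h = 0.4, n = 4.
h·[y(m₁) + y(m₂) + y(m₃) + y(m₄)] = 0.4·(6.26) = 2.50400.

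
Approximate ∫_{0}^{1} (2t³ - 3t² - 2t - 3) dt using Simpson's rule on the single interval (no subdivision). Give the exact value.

-4.5

S = (b−a)/6 · [f(0) + 4f(0.5) + f(1)] = 0.166667·[(-3) + 4·(-4.5) + (-6)] = -4.5.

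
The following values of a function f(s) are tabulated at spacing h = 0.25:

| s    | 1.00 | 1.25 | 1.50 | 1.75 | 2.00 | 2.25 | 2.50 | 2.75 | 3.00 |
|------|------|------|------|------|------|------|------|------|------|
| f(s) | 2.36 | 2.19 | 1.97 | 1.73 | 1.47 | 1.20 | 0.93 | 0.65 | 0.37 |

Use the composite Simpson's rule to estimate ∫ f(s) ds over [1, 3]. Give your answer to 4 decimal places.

h = 0.25, n = 8.
(h/3)·[y₀ + 4y₁ + 2y₂ + 4y₃ + 2y₄ + 4y₅ + 2y₆ + 4y₇ + y₈] = 0.083333·(34.55) = 2.8792.

2.8792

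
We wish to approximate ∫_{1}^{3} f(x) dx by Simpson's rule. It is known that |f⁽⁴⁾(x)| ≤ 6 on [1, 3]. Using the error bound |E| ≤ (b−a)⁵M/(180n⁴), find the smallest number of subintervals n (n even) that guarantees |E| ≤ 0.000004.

Need 192/(180n⁴) ≤ 0.000004.
n⁴ ≥ 192/(180·0.000004) = 266667 ⇒ n ≥ 22.7244, so the smallest even n is 24. (n must be even for Simpson's rule.)

24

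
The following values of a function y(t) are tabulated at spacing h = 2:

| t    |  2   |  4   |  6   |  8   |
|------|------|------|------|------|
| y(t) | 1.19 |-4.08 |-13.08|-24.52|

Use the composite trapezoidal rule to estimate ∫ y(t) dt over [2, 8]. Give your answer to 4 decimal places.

-57.6500

h = 2, n = 3.
(h/2)·[y₀ + 2y₁ + 2y₂ + y₃] = 1·(-57.65) = -57.6500.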